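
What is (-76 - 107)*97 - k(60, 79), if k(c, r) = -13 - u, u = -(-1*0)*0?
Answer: -17738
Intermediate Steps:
u = 0 (u = -0*0 = -1*0 = 0)
k(c, r) = -13 (k(c, r) = -13 - 1*0 = -13 + 0 = -13)
(-76 - 107)*97 - k(60, 79) = (-76 - 107)*97 - 1*(-13) = -183*97 + 13 = -17751 + 13 = -17738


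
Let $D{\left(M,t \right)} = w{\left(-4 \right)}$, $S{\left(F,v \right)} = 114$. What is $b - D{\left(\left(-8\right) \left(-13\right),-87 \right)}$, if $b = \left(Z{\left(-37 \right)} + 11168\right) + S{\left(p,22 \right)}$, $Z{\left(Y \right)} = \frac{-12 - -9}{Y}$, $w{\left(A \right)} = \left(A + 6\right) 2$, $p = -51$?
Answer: $\frac{417289}{37} \approx 11278.0$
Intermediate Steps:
$w{\left(A \right)} = 12 + 2 A$ ($w{\left(A \right)} = \left(6 + A\right) 2 = 12 + 2 A$)
$Z{\left(Y \right)} = - \frac{3}{Y}$ ($Z{\left(Y \right)} = \frac{-12 + 9}{Y} = - \frac{3}{Y}$)
$D{\left(M,t \right)} = 4$ ($D{\left(M,t \right)} = 12 + 2 \left(-4\right) = 12 - 8 = 4$)
$b = \frac{417437}{37}$ ($b = \left(- \frac{3}{-37} + 11168\right) + 114 = \left(\left(-3\right) \left(- \frac{1}{37}\right) + 11168\right) + 114 = \left(\frac{3}{37} + 11168\right) + 114 = \frac{413219}{37} + 114 = \frac{417437}{37} \approx 11282.0$)
$b - D{\left(\left(-8\right) \left(-13\right),-87 \right)} = \frac{417437}{37} - 4 = \frac{417289}{37}$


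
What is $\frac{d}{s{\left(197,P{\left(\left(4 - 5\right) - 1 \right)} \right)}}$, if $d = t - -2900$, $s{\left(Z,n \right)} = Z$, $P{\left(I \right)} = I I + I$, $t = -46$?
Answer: $\frac{2854}{197} \approx 14.487$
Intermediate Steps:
$P{\left(I \right)} = I + I^{2}$ ($P{\left(I \right)} = I^{2} + I = I + I^{2}$)
$d = 2854$ ($d = -46 - -2900 = -46 + 2900 = 2854$)
$\frac{d}{s{\left(197,P{\left(\left(4 - 5\right) - 1 \right)} \right)}} = \frac{2854}{197}$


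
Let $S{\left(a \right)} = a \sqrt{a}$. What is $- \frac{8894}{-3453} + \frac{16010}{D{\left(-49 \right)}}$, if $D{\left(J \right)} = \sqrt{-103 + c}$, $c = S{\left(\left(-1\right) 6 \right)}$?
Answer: $\frac{8894}{3453} + \frac{16010}{\sqrt{-103 - 6 i \sqrt{6}}} \approx 113.71 + 1565.6 i$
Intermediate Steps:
$S{\left(a \right)} = a^{\frac{3}{2}}$
$c = - 6 i \sqrt{6}$ ($c = \left(\left(-1\right) 6\right)^{\frac{3}{2}} = \left(-6\right)^{\frac{3}{2}} = - 6 i \sqrt{6} \approx - 14.697 i$)
$D{\left(J \right)} = \sqrt{-103 - 6 i \sqrt{6}}$
$- \frac{8894}{-3453} + \frac{16010}{D{\left(-49 \right)}} = - \frac{8894}{-3453} + \frac{16010}{\sqrt{-103 - 6 i \sqrt{6}}} = \left(-8894\right) \left(- \frac{1}{3453}\right) + \frac{16010}{\sqrt{-103 - 6 i \sqrt{6}}} = \frac{8894}{3453} + \frac{16010}{\sqrt{-103 - 6 i \sqrt{6}}}$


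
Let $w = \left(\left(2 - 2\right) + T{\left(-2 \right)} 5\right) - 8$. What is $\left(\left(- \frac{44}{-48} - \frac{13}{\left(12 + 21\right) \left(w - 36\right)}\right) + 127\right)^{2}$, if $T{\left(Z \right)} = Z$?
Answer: $\frac{207863958241}{12702096} \approx 16365.0$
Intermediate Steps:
$w = -18$ ($w = \left(\left(2 - 2\right) - 10\right) - 8 = \left(0 - 10\right) - 8 = -10 - 8 = -18$)
$\left(\left(- \frac{44}{-48} - \frac{13}{\left(12 + 21\right) \left(w - 36\right)}\right) + 127\right)^{2} = \left(\left(- \frac{44}{-48} - \frac{13}{\left(12 + 21\right) \left(-18 - 36\right)}\right) + 127\right)^{2} = \left(\left(\left(-44\right) \left(- \frac{1}{48}\right) - \frac{13}{33 \left(-54\right)}\right) + 127\right)^{2} = \left(\left(\frac{11}{12} - \frac{13}{-1782}\right) + 127\right)^{2} = \left(\left(\frac{11}{12} - - \frac{13}{1782}\right) + 127\right)^{2} = \left(\left(\frac{11}{12} + \frac{13}{1782}\right) + 127\right)^{2} = \left(\frac{3293}{3564} + 127\right)^{2} = \left(\frac{455921}{3564}\right)^{2} = \frac{207863958241}{12702096}$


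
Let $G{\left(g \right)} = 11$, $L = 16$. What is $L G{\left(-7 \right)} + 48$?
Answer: $224$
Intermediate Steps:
$L G{\left(-7 \right)} + 48 = 16 \cdot 11 + 48 = 176 + 48 = 224$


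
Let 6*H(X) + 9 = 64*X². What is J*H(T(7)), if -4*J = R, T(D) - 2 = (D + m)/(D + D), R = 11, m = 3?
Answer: -249293/1176 ≈ -211.98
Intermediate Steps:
T(D) = 2 + (3 + D)/(2*D) (T(D) = 2 + (D + 3)/(D + D) = 2 + (3 + D)/((2*D)) = 2 + (3 + D)*(1/(2*D)) = 2 + (3 + D)/(2*D))
J = -11/4 (J = -¼*11 = -11/4 ≈ -2.7500)
H(X) = -3/2 + 32*X²/3 (H(X) = -3/2 + (64*X²)/6 = -3/2 + 32*X²/3)
J*H(T(7)) = -11*(-3/2 + 32*((½)*(3 + 5*7)/7)²/3)/4 = -11*(-3/2 + 32*((½)*(⅐)*(3 + 35))²/3)/4 = -11*(-3/2 + 32*((½)*(⅐)*38)²/3)/4 = -11*(-3/2 + 32*(19/7)²/3)/4 = -11*(-3/2 + (32/3)*(361/49))/4 = -11*(-3/2 + 11552/147)/4 = -11/4*22663/294 = -249293/1176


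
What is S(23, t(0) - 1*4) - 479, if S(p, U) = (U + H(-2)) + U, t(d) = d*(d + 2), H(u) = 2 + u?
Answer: -487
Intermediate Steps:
t(d) = d*(2 + d)
S(p, U) = 2*U (S(p, U) = (U + (2 - 2)) + U = (U + 0) + U = U + U = 2*U)
S(23, t(0) - 1*4) - 479 = 2*(0*(2 + 0) - 1*4) - 479 = 2*(0*2 - 4) - 479 = 2*(0 - 4) - 479 = 2*(-4) - 479 = -8 - 479 = -487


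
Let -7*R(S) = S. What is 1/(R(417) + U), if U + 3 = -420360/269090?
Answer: -188363/12080394 ≈ -0.015592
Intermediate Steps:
R(S) = -S/7
U = -122763/26909 (U = -3 - 420360/269090 = -3 - 420360*1/269090 = -3 - 42036/26909 = -122763/26909 ≈ -4.5622)
1/(R(417) + U) = 1/(-1/7*417 - 122763/26909) = 1/(-417/7 - 122763/26909) = 1/(-12080394/188363) = -188363/12080394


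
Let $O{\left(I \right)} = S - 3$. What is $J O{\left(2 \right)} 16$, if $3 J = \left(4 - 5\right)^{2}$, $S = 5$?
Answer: $\frac{32}{3} \approx 10.667$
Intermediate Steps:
$O{\left(I \right)} = 2$ ($O{\left(I \right)} = 5 - 3 = 2$)
$J = \frac{1}{3}$ ($J = \frac{\left(4 - 5\right)^{2}}{3} = \frac{\left(-1\right)^{2}}{3} = \frac{1}{3} \cdot 1 = \frac{1}{3} \approx 0.33333$)
$J O{\left(2 \right)} 16 = \frac{1}{3} \cdot 2 \cdot 16 = \frac{2}{3} \cdot 16 = \frac{32}{3}$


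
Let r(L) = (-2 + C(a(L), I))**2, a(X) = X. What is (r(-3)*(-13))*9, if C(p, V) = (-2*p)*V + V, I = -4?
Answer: -105300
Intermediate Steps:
C(p, V) = V - 2*V*p (C(p, V) = -2*V*p + V = V - 2*V*p)
r(L) = (-6 + 8*L)**2 (r(L) = (-2 - 4*(1 - 2*L))**2 = (-2 + (-4 + 8*L))**2 = (-6 + 8*L)**2)
(r(-3)*(-13))*9 = ((4*(3 - 4*(-3))**2)*(-13))*9 = ((4*(3 + 12)**2)*(-13))*9 = ((4*15**2)*(-13))*9 = ((4*225)*(-13))*9 = (900*(-13))*9 = -11700*9 = -105300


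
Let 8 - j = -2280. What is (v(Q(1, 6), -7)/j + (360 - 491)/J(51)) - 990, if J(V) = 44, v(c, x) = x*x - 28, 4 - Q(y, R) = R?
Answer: -2271911/2288 ≈ -992.97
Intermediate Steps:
Q(y, R) = 4 - R
j = 2288 (j = 8 - 1*(-2280) = 8 + 2280 = 2288)
v(c, x) = -28 + x² (v(c, x) = x² - 28 = -28 + x²)
(v(Q(1, 6), -7)/j + (360 - 491)/J(51)) - 990 = ((-28 + (-7)²)/2288 + (360 - 491)/44) - 990 = ((-28 + 49)*(1/2288) - 131*1/44) - 990 = (21*(1/2288) - 131/44) - 990 = (21/2288 - 131/44) - 990 = -6791/2288 - 990 = -2271911/2288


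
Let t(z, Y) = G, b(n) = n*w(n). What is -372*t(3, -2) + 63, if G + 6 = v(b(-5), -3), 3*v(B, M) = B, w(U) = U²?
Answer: 17795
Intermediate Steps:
b(n) = n³ (b(n) = n*n² = n³)
v(B, M) = B/3
G = -143/3 (G = -6 + (⅓)*(-5)³ = -6 + (⅓)*(-125) = -6 - 125/3 = -143/3 ≈ -47.667)
t(z, Y) = -143/3
-372*t(3, -2) + 63 = -372*(-143)/3 + 63 = -62*(-286) + 63 = 17732 + 63 = 17795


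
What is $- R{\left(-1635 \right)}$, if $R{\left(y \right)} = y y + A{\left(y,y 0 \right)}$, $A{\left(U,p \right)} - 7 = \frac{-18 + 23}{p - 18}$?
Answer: $- \frac{48118171}{18} \approx -2.6732 \cdot 10^{6}$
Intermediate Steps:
$A{\left(U,p \right)} = 7 + \frac{5}{-18 + p}$ ($A{\left(U,p \right)} = 7 + \frac{-18 + 23}{p - 18} = 7 + \frac{5}{-18 + p}$)
$R{\left(y \right)} = \frac{121}{18} + y^{2}$ ($R{\left(y \right)} = y y + \frac{-121 + 7 y 0}{-18 + y 0} = y^{2} + \frac{-121 + 7 \cdot 0}{-18 + 0} = y^{2} + \frac{-121 + 0}{-18} = y^{2} - - \frac{121}{18} = y^{2} + \frac{121}{18} = \frac{121}{18} + y^{2}$)
$- R{\left(-1635 \right)} = - (\frac{121}{18} + \left(-1635\right)^{2}) = - (\frac{121}{18} + 2673225) = \left(-1\right) \frac{48118171}{18} = - \frac{48118171}{18}$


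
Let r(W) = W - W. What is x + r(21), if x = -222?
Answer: -222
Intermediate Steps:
r(W) = 0
x + r(21) = -222 + 0 = -222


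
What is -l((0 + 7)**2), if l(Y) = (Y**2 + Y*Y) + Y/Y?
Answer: -4803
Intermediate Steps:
l(Y) = 1 + 2*Y**2 (l(Y) = (Y**2 + Y**2) + 1 = 2*Y**2 + 1 = 1 + 2*Y**2)
-l((0 + 7)**2) = -(1 + 2*((0 + 7)**2)**2) = -(1 + 2*(7**2)**2) = -(1 + 2*49**2) = -(1 + 2*2401) = -(1 + 4802) = -1*4803 = -4803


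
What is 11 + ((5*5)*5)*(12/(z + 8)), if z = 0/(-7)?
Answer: 397/2 ≈ 198.50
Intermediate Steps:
z = 0 (z = 0*(-1/7) = 0)
11 + ((5*5)*5)*(12/(z + 8)) = 11 + ((5*5)*5)*(12/(0 + 8)) = 11 + (25*5)*(12/8) = 11 + 125*(12*(1/8)) = 11 + 125*(3/2) = 11 + 375/2 = 397/2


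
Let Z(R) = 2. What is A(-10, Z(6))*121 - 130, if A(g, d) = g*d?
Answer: -2550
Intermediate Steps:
A(g, d) = d*g
A(-10, Z(6))*121 - 130 = (2*(-10))*121 - 130 = -20*121 - 130 = -2420 - 130 = -2550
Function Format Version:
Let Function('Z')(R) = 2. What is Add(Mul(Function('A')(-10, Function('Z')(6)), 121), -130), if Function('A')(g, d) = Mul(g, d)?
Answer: -2550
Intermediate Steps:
Function('A')(g, d) = Mul(d, g)
Add(Mul(Function('A')(-10, Function('Z')(6)), 121), -130) = Add(Mul(Mul(2, -10), 121), -130) = Add(Mul(-20, 121), -130) = Add(-2420, -130) = -2550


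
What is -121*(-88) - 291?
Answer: 10357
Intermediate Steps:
-121*(-88) - 291 = 10648 - 291 = 10357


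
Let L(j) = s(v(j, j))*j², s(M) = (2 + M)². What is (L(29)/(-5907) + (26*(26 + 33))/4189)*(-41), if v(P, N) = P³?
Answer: 1456456143444169/419397 ≈ 3.4727e+9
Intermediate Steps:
L(j) = j²*(2 + j³)² (L(j) = (2 + j³)²*j² = j²*(2 + j³)²)
(L(29)/(-5907) + (26*(26 + 33))/4189)*(-41) = ((29²*(2 + 29³)²)/(-5907) + (26*(26 + 33))/4189)*(-41) = ((841*(2 + 24389)²)*(-1/5907) + (26*59)*(1/4189))*(-41) = ((841*24391²)*(-1/5907) + 1534*(1/4189))*(-41) = ((841*594920881)*(-1/5907) + 26/71)*(-41) = (500328460921*(-1/5907) + 26/71)*(-41) = (-500328460921/5907 + 26/71)*(-41) = -35523320571809/419397*(-41) = 1456456143444169/419397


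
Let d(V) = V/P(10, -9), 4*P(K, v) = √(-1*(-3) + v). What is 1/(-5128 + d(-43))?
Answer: -1923/9862993 - 43*I*√6/39451972 ≈ -0.00019497 - 2.6698e-6*I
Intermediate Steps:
P(K, v) = √(3 + v)/4 (P(K, v) = √(-1*(-3) + v)/4 = √(3 + v)/4)
d(V) = -2*I*V*√6/3 (d(V) = V/((√(3 - 9)/4)) = V/((√(-6)/4)) = V/(((I*√6)/4)) = V/((I*√6/4)) = V*(-2*I*√6/3) = -2*I*V*√6/3)
1/(-5128 + d(-43)) = 1/(-5128 - ⅔*I*(-43)*√6) = 1/(-5128 + 86*I*√6/3)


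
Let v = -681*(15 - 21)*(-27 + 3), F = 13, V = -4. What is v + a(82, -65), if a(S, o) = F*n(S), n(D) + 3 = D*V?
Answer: -102367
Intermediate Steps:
n(D) = -3 - 4*D (n(D) = -3 + D*(-4) = -3 - 4*D)
a(S, o) = -39 - 52*S (a(S, o) = 13*(-3 - 4*S) = -39 - 52*S)
v = -98064 (v = -(-4086)*(-24) = -681*144 = -98064)
v + a(82, -65) = -98064 + (-39 - 52*82) = -98064 + (-39 - 4264) = -98064 - 4303 = -102367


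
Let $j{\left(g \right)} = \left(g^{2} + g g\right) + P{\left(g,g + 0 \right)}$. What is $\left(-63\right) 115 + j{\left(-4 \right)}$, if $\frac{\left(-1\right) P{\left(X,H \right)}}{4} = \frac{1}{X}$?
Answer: $-7212$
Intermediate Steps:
$P{\left(X,H \right)} = - \frac{4}{X}$
$j{\left(g \right)} = - \frac{4}{g} + 2 g^{2}$ ($j{\left(g \right)} = \left(g^{2} + g g\right) - \frac{4}{g} = \left(g^{2} + g^{2}\right) - \frac{4}{g} = 2 g^{2} - \frac{4}{g} = - \frac{4}{g} + 2 g^{2}$)
$\left(-63\right) 115 + j{\left(-4 \right)} = \left(-63\right) 115 + \frac{2 \left(-2 + \left(-4\right)^{3}\right)}{-4} = -7245 + 2 \left(- \frac{1}{4}\right) \left(-2 - 64\right) = -7245 + 2 \left(- \frac{1}{4}\right) \left(-66\right) = -7245 + 33 = -7212$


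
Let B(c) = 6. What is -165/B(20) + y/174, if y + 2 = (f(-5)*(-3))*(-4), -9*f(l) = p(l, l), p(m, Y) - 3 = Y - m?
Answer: -1597/58 ≈ -27.534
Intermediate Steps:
p(m, Y) = 3 + Y - m (p(m, Y) = 3 + (Y - m) = 3 + Y - m)
f(l) = -1/3 (f(l) = -(3 + l - l)/9 = -1/9*3 = -1/3)
y = -6 (y = -2 - 1/3*(-3)*(-4) = -2 + 1*(-4) = -2 - 4 = -6)
-165/B(20) + y/174 = -165/6 - 6/174 = -165*1/6 - 6*1/174 = -55/2 - 1/29 = -1597/58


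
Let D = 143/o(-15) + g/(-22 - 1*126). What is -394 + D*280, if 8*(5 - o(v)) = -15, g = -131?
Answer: 210080/37 ≈ 5677.8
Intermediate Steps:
o(v) = 55/8 (o(v) = 5 - 1/8*(-15) = 5 + 15/8 = 55/8)
D = 16047/740 (D = 143/(55/8) - 131/(-22 - 1*126) = 143*(8/55) - 131/(-22 - 126) = 104/5 - 131/(-148) = 104/5 - 131*(-1/148) = 104/5 + 131/148 = 16047/740 ≈ 21.685)
-394 + D*280 = -394 + (16047/740)*280 = -394 + 224658/37 = 210080/37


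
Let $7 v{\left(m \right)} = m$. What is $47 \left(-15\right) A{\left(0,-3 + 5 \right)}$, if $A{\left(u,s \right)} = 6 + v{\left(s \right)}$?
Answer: $- \frac{31020}{7} \approx -4431.4$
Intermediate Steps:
$v{\left(m \right)} = \frac{m}{7}$
$A{\left(u,s \right)} = 6 + \frac{s}{7}$
$47 \left(-15\right) A{\left(0,-3 + 5 \right)} = 47 \left(-15\right) \left(6 + \frac{-3 + 5}{7}\right) = - 705 \left(6 + \frac{1}{7} \cdot 2\right) = - 705 \left(6 + \frac{2}{7}\right) = \left(-705\right) \frac{44}{7} = - \frac{31020}{7}$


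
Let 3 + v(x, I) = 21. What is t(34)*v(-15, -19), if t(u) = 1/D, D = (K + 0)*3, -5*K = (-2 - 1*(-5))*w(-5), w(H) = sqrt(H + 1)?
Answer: 5*I ≈ 5.0*I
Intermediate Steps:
w(H) = sqrt(1 + H)
K = -6*I/5 (K = -(-2 - 1*(-5))*sqrt(1 - 5)/5 = -(-2 + 5)*sqrt(-4)/5 = -3*2*I/5 = -6*I/5 ≈ -1.2*I)
v(x, I) = 18 (v(x, I) = -3 + 21 = 18)
D = -18*I/5 (D = (-6*I/5 + 0)*3 = -6*I/5*3 = -18*I/5 ≈ -3.6*I)
t(u) = 5*I/18 (t(u) = 1/(-18*I/5) = 5*I/18)
t(34)*v(-15, -19) = (5*I/18)*18 = 5*I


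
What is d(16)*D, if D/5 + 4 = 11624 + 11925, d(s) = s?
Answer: 1883600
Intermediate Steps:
D = 117725 (D = -20 + 5*(11624 + 11925) = -20 + 5*23549 = -20 + 117745 = 117725)
d(16)*D = 16*117725 = 1883600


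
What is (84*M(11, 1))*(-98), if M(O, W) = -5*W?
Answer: 41160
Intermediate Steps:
(84*M(11, 1))*(-98) = (84*(-5*1))*(-98) = (84*(-5))*(-98) = -420*(-98) = 41160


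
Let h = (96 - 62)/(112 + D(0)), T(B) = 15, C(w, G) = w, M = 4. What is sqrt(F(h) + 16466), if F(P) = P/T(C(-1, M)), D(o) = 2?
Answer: sqrt(1337452465)/285 ≈ 128.32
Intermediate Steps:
h = 17/57 (h = (96 - 62)/(112 + 2) = 34/114 = 34*(1/114) = 17/57 ≈ 0.29825)
F(P) = P/15
sqrt(F(h) + 16466) = sqrt((1/15)*(17/57) + 16466) = sqrt(17/855 + 16466) = sqrt(14078447/855) = sqrt(1337452465)/285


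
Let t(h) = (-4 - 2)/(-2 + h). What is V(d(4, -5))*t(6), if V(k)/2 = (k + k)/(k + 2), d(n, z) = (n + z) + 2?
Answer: -2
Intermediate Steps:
d(n, z) = 2 + n + z
V(k) = 4*k/(2 + k) (V(k) = 2*((k + k)/(k + 2)) = 2*((2*k)/(2 + k)) = 2*(2*k/(2 + k)) = 4*k/(2 + k))
t(h) = -6/(-2 + h)
V(d(4, -5))*t(6) = (4*(2 + 4 - 5)/(2 + (2 + 4 - 5)))*(-6/(-2 + 6)) = (4*1/(2 + 1))*(-6/4) = (4*1/3)*(-6*1/4) = (4*1*(1/3))*(-3/2) = (4/3)*(-3/2) = -2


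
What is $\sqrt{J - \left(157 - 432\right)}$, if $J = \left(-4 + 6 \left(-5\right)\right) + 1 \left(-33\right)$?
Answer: $4 \sqrt{13} \approx 14.422$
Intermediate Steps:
$J = -67$ ($J = \left(-4 - 30\right) - 33 = -34 - 33 = -67$)
$\sqrt{J - \left(157 - 432\right)} = \sqrt{-67 - \left(157 - 432\right)} = \sqrt{-67 - -275} = \sqrt{-67 + \left(-171 + 446\right)} = \sqrt{-67 + 275} = \sqrt{208} = 4 \sqrt{13}$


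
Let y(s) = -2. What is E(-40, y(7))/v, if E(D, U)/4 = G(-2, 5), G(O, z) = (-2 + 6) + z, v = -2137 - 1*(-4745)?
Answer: 9/652 ≈ 0.013804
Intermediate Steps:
v = 2608 (v = -2137 + 4745 = 2608)
G(O, z) = 4 + z
E(D, U) = 36 (E(D, U) = 4*(4 + 5) = 4*9 = 36)
E(-40, y(7))/v = 36/2608 = 36*(1/2608) = 9/652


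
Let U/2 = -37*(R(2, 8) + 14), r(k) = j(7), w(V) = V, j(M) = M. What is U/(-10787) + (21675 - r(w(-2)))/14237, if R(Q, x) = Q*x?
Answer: 11536472/6677153 ≈ 1.7278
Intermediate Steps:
r(k) = 7
U = -2220 (U = 2*(-37*(2*8 + 14)) = 2*(-37*(16 + 14)) = 2*(-37*30) = 2*(-1110) = -2220)
U/(-10787) + (21675 - r(w(-2)))/14237 = -2220/(-10787) + (21675 - 1*7)/14237 = -2220*(-1/10787) + (21675 - 7)*(1/14237) = 2220/10787 + 21668*(1/14237) = 2220/10787 + 21668/14237 = 11536472/6677153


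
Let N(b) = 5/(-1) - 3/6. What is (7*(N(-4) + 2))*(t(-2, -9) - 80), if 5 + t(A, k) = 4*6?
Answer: 2989/2 ≈ 1494.5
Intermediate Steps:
t(A, k) = 19 (t(A, k) = -5 + 4*6 = -5 + 24 = 19)
N(b) = -11/2 (N(b) = 5*(-1) - 3*⅙ = -5 - ½ = -11/2)
(7*(N(-4) + 2))*(t(-2, -9) - 80) = (7*(-11/2 + 2))*(19 - 80) = (7*(-7/2))*(-61) = -49/2*(-61) = 2989/2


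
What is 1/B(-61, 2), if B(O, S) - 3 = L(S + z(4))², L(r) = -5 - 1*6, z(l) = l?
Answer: 1/124 ≈ 0.0080645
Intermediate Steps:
L(r) = -11 (L(r) = -5 - 6 = -11)
B(O, S) = 124 (B(O, S) = 3 + (-11)² = 3 + 121 = 124)
1/B(-61, 2) = 1/124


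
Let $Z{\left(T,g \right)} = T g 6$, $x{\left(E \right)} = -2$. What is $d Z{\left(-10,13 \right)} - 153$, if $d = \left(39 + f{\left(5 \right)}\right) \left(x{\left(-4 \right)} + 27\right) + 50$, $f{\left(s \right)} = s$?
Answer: $-897153$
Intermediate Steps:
$Z{\left(T,g \right)} = 6 T g$
$d = 1150$ ($d = \left(39 + 5\right) \left(-2 + 27\right) + 50 = 44 \cdot 25 + 50 = 1100 + 50 = 1150$)
$d Z{\left(-10,13 \right)} - 153 = 1150 \cdot 6 \left(-10\right) 13 - 153 = 1150 \left(-780\right) - 153 = -897000 - 153 = -897153$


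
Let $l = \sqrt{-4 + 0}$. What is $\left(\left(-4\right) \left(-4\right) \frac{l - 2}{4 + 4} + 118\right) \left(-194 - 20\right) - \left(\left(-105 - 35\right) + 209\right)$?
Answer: $-24465 - 856 i \approx -24465.0 - 856.0 i$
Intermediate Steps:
$l = 2 i$ ($l = \sqrt{-4} = 2 i \approx 2.0 i$)
$\left(\left(-4\right) \left(-4\right) \frac{l - 2}{4 + 4} + 118\right) \left(-194 - 20\right) - \left(\left(-105 - 35\right) + 209\right) = \left(\left(-4\right) \left(-4\right) \frac{2 i - 2}{4 + 4} + 118\right) \left(-194 - 20\right) - \left(\left(-105 - 35\right) + 209\right) = \left(16 \frac{-2 + 2 i}{8} + 118\right) \left(-214\right) - \left(-140 + 209\right) = \left(16 \left(-2 + 2 i\right) \frac{1}{8} + 118\right) \left(-214\right) - 69 = \left(16 \left(- \frac{1}{4} + \frac{i}{4}\right) + 118\right) \left(-214\right) - 69 = \left(\left(-4 + 4 i\right) + 118\right) \left(-214\right) - 69 = \left(114 + 4 i\right) \left(-214\right) - 69 = \left(-24396 - 856 i\right) - 69 = -24465 - 856 i$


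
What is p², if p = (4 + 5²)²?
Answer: 707281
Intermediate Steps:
p = 841 (p = (4 + 25)² = 29² = 841)
p² = 841² = 707281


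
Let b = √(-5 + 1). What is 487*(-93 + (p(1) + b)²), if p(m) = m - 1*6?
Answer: -35064 - 9740*I ≈ -35064.0 - 9740.0*I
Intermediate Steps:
b = 2*I (b = √(-4) = 2*I ≈ 2.0*I)
p(m) = -6 + m (p(m) = m - 6 = -6 + m)
487*(-93 + (p(1) + b)²) = 487*(-93 + ((-6 + 1) + 2*I)²) = 487*(-93 + (-5 + 2*I)²) = -45291 + 487*(-5 + 2*I)²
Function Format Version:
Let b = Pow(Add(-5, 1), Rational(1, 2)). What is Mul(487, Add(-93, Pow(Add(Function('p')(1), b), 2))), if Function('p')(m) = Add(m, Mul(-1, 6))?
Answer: Add(-35064, Mul(-9740, I)) ≈ Add(-35064., Mul(-9740.0, I))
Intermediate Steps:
b = Mul(2, I) (b = Pow(-4, Rational(1, 2)) = Mul(2, I) ≈ Mul(2.0000, I))
Function('p')(m) = Add(-6, m) (Function('p')(m) = Add(m, -6) = Add(-6, m))
Mul(487, Add(-93, Pow(Add(Function('p')(1), b), 2))) = Mul(487, Add(-93, Pow(Add(Add(-6, 1), Mul(2, I)), 2))) = Mul(487, Add(-93, Pow(Add(-5, Mul(2, I)), 2))) = Add(-45291, Mul(487, Pow(Add(-5, Mul(2, I)), 2)))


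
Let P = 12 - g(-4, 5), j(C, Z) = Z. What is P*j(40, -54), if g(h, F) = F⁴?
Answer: 33102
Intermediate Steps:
P = -613 (P = 12 - 1*5⁴ = 12 - 1*625 = 12 - 625 = -613)
P*j(40, -54) = -613*(-54) = 33102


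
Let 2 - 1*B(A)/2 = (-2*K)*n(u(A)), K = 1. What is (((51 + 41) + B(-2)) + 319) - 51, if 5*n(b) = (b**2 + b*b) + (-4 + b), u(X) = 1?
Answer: 1816/5 ≈ 363.20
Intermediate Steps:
n(b) = -4/5 + b/5 + 2*b**2/5 (n(b) = ((b**2 + b*b) + (-4 + b))/5 = ((b**2 + b**2) + (-4 + b))/5 = (2*b**2 + (-4 + b))/5 = (-4 + b + 2*b**2)/5 = -4/5 + b/5 + 2*b**2/5)
B(A) = 16/5 (B(A) = 4 - 2*(-2*1)*(-4/5 + (1/5)*1 + (2/5)*1**2) = 4 - (-4)*(-4/5 + 1/5 + (2/5)*1) = 4 - (-4)*(-4/5 + 1/5 + 2/5) = 4 - (-4)*(-1)/5 = 4 - 2*2/5 = 4 - 4/5 = 16/5)
(((51 + 41) + B(-2)) + 319) - 51 = (((51 + 41) + 16/5) + 319) - 51 = ((92 + 16/5) + 319) - 51 = (476/5 + 319) - 51 = 2071/5 - 51 = 1816/5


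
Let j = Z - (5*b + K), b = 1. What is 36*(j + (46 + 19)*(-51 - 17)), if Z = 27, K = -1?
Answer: -158292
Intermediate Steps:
j = 23 (j = 27 - (5*1 - 1) = 27 - (5 - 1) = 27 - 1*4 = 27 - 4 = 23)
36*(j + (46 + 19)*(-51 - 17)) = 36*(23 + (46 + 19)*(-51 - 17)) = 36*(23 + 65*(-68)) = 36*(23 - 4420) = 36*(-4397) = -158292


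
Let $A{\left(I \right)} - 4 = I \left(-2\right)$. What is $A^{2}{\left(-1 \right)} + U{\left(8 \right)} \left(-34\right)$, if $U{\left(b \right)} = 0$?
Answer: $36$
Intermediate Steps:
$A{\left(I \right)} = 4 - 2 I$ ($A{\left(I \right)} = 4 + I \left(-2\right) = 4 - 2 I$)
$A^{2}{\left(-1 \right)} + U{\left(8 \right)} \left(-34\right) = \left(4 - -2\right)^{2} + 0 \left(-34\right) = \left(4 + 2\right)^{2} + 0 = 6^{2} + 0 = 36 + 0 = 36$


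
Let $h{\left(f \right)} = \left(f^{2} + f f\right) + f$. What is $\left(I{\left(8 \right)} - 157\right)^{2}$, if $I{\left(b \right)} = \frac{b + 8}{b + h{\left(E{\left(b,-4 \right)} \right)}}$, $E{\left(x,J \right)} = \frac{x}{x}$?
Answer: $\frac{2927521}{121} \approx 24194.0$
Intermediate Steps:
$E{\left(x,J \right)} = 1$
$h{\left(f \right)} = f + 2 f^{2}$ ($h{\left(f \right)} = \left(f^{2} + f^{2}\right) + f = 2 f^{2} + f = f + 2 f^{2}$)
$I{\left(b \right)} = \frac{8 + b}{3 + b}$ ($I{\left(b \right)} = \frac{b + 8}{b + 1 \left(1 + 2 \cdot 1\right)} = \frac{8 + b}{b + 1 \left(1 + 2\right)} = \frac{8 + b}{b + 1 \cdot 3} = \frac{8 + b}{b + 3} = \frac{8 + b}{3 + b}$)
$\left(I{\left(8 \right)} - 157\right)^{2} = \left(\frac{8 + 8}{3 + 8} - 157\right)^{2} = \left(\frac{1}{11} \cdot 16 - 157\right)^{2} = \left(\frac{16}{11} - 157\right)^{2} = \left(- \frac{1711}{11}\right)^{2} = \frac{2927521}{121}$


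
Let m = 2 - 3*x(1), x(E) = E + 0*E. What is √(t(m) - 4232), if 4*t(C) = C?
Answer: 9*I*√209/2 ≈ 65.056*I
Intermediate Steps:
x(E) = E (x(E) = E + 0 = E)
m = -1 (m = 2 - 3*1 = 2 - 3 = -1)
t(C) = C/4
√(t(m) - 4232) = √((¼)*(-1) - 4232) = √(-¼ - 4232) = √(-16929/4) = 9*I*√209/2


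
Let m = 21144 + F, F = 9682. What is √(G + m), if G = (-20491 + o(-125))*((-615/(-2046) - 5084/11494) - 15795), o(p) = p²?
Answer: √295298290070759024203/1959727 ≈ 8768.7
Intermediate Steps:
m = 30826 (m = 21144 + 9682 = 30826)
G = 150622970391087/1959727 (G = (-20491 + (-125)²)*((-615/(-2046) - 5084/11494) - 15795) = (-20491 + 15625)*((-615*(-1/2046) - 5084*1/11494) - 15795) = -4866*((205/682 - 2542/5747) - 15795) = -4866*(-555509/3919454 - 15795) = -4866*(-61908331439/3919454) = 150622970391087/1959727 ≈ 7.6859e+7)
√(G + m) = √(150622970391087/1959727 + 30826) = √(150683380935589/1959727) = √295298290070759024203/1959727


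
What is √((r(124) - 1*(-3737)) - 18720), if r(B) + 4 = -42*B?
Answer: I*√20195 ≈ 142.11*I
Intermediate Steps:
r(B) = -4 - 42*B
√((r(124) - 1*(-3737)) - 18720) = √(((-4 - 42*124) - 1*(-3737)) - 18720) = √(((-4 - 5208) + 3737) - 18720) = √((-5212 + 3737) - 18720) = √(-1475 - 18720) = √(-20195) = I*√20195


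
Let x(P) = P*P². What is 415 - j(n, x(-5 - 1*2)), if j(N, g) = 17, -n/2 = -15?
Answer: 398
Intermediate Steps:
n = 30 (n = -2*(-15) = 30)
x(P) = P³
415 - j(n, x(-5 - 1*2)) = 415 - 1*17 = 415 - 17 = 398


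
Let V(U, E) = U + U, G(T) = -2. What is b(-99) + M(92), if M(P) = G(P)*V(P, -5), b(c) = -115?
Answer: -483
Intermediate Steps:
V(U, E) = 2*U
M(P) = -4*P
b(-99) + M(92) = -115 - 4*92 = -115 - 368 = -483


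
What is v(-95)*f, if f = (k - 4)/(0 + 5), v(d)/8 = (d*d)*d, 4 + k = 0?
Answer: 10974400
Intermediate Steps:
k = -4 (k = -4 + 0 = -4)
v(d) = 8*d³ (v(d) = 8*((d*d)*d) = 8*(d²*d) = 8*d³)
f = -8/5 (f = (-4 - 4)/(0 + 5) = -8/5 ≈ -1.6000)
v(-95)*f = (8*(-95)³)*(-8/5) = (8*(-857375))*(-8/5) = -6859000*(-8/5) = 10974400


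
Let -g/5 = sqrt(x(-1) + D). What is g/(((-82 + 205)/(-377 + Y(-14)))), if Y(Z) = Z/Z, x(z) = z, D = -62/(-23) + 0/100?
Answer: 1880*sqrt(897)/2829 ≈ 19.903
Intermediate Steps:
D = 62/23 (D = -62*(-1/23) + 0*(1/100) = 62/23 + 0 = 62/23 ≈ 2.6957)
Y(Z) = 1
g = -5*sqrt(897)/23 (g = -5*sqrt(-1 + 62/23) = -5*sqrt(897)/23 ≈ -6.5109)
g/(((-82 + 205)/(-377 + Y(-14)))) = (-5*sqrt(897)/23)/(((-82 + 205)/(-377 + 1))) = (-5*sqrt(897)/23)/((123/(-376))) = (-5*sqrt(897)/23)/((123*(-1/376))) = (-5*sqrt(897)/23)/(-123/376) = -5*sqrt(897)/23*(-376/123) = 1880*sqrt(897)/2829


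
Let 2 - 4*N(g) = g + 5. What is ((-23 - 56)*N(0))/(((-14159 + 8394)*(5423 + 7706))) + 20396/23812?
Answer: 1543745008399/1802298967220 ≈ 0.85654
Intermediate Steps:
N(g) = -¾ - g/4 (N(g) = ½ - (g + 5)/4 = ½ - (5 + g)/4 = ½ + (-5/4 - g/4) = -¾ - g/4)
((-23 - 56)*N(0))/(((-14159 + 8394)*(5423 + 7706))) + 20396/23812 = ((-23 - 56)*(-¾ - ¼*0))/(((-14159 + 8394)*(5423 + 7706))) + 20396/23812 = (-79*(-¾ + 0))/((-5765*13129)) + 20396*(1/23812) = -79*(-¾)/(-75688685) + 5099/5953 = (237/4)*(-1/75688685) + 5099/5953 = -237/302754740 + 5099/5953 = 1543745008399/1802298967220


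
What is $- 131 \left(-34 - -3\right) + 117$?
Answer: $4178$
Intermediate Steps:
$- 131 \left(-34 - -3\right) + 117 = - 131 \left(-34 + 3\right) + 117 = \left(-131\right) \left(-31\right) + 117 = 4061 + 117 = 4178$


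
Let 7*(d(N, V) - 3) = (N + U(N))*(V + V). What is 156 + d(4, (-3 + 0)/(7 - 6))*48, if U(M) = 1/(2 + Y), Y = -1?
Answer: 660/7 ≈ 94.286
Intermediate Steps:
U(M) = 1 (U(M) = 1/(2 - 1) = 1/1 = 1)
d(N, V) = 3 + 2*V*(1 + N)/7 (d(N, V) = 3 + ((N + 1)*(V + V))/7 = 3 + ((1 + N)*(2*V))/7 = 3 + (2*V*(1 + N))/7 = 3 + 2*V*(1 + N)/7)
156 + d(4, (-3 + 0)/(7 - 6))*48 = 156 + (3 + 2*((-3 + 0)/(7 - 6))/7 + (2/7)*4*((-3 + 0)/(7 - 6)))*48 = 156 + (3 + 2*(-3/1)/7 + (2/7)*4*(-3/1))*48 = 156 + (3 + 2*(-3*1)/7 + (2/7)*4*(-3*1))*48 = 156 + (3 + (2/7)*(-3) + (2/7)*4*(-3))*48 = 156 + (3 - 6/7 - 24/7)*48 = 156 - 9/7*48 = 156 - 432/7 = 660/7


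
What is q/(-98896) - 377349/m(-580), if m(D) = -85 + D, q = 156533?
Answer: 5316316037/9395120 ≈ 565.86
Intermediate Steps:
q/(-98896) - 377349/m(-580) = 156533/(-98896) - 377349/(-85 - 580) = 156533*(-1/98896) - 377349/(-665) = -156533/98896 - 377349*(-1/665) = -156533/98896 + 53907/95 = 5316316037/9395120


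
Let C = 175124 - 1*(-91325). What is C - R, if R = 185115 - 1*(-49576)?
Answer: 31758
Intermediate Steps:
R = 234691 (R = 185115 + 49576 = 234691)
C = 266449 (C = 175124 + 91325 = 266449)
C - R = 266449 - 1*234691 = 266449 - 234691 = 31758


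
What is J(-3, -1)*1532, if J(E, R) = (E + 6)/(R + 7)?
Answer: 766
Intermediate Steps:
J(E, R) = (6 + E)/(7 + R)
J(-3, -1)*1532 = ((6 - 3)/(7 - 1))*1532 = (3/6)*1532 = ((⅙)*3)*1532 = (½)*1532 = 766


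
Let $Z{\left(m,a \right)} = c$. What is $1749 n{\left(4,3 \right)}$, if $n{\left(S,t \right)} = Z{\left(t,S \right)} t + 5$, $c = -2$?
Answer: $-1749$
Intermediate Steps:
$Z{\left(m,a \right)} = -2$
$n{\left(S,t \right)} = 5 - 2 t$ ($n{\left(S,t \right)} = - 2 t + 5 = 5 - 2 t$)
$1749 n{\left(4,3 \right)} = 1749 \left(5 - 6\right) = 1749 \left(-1\right) = -1749$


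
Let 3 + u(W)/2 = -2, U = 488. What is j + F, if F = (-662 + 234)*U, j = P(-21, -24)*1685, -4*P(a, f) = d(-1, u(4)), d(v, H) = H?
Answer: -409303/2 ≈ -2.0465e+5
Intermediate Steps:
u(W) = -10 (u(W) = -6 + 2*(-2) = -6 - 4 = -10)
P(a, f) = 5/2 (P(a, f) = -1/4*(-10) = 5/2)
j = 8425/2 (j = (5/2)*1685 = 8425/2 ≈ 4212.5)
F = -208864 (F = (-662 + 234)*488 = -428*488 = -208864)
j + F = 8425/2 - 208864 = -409303/2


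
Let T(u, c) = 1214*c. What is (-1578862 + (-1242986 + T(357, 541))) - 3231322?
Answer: -5396396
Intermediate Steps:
(-1578862 + (-1242986 + T(357, 541))) - 3231322 = (-1578862 + (-1242986 + 1214*541)) - 3231322 = (-1578862 + (-1242986 + 656774)) - 3231322 = (-1578862 - 586212) - 3231322 = -2165074 - 3231322 = -5396396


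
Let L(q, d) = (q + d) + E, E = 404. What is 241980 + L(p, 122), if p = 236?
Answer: 242742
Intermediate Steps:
L(q, d) = 404 + d + q (L(q, d) = (q + d) + 404 = (d + q) + 404 = 404 + d + q)
241980 + L(p, 122) = 241980 + (404 + 122 + 236) = 241980 + 762 = 242742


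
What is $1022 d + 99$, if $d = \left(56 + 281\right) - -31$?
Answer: $376195$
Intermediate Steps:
$d = 368$ ($d = 337 + \left(-42 + 73\right) = 337 + 31 = 368$)
$1022 d + 99 = 1022 \cdot 368 + 99 = 376096 + 99 = 376195$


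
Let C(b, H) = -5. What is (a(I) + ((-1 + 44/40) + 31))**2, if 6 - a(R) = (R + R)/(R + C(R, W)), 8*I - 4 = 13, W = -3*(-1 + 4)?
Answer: 78730129/52900 ≈ 1488.3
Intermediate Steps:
W = -9 (W = -3*3 = -9)
I = 17/8 (I = 1/2 + (1/8)*13 = 1/2 + 13/8 = 17/8 ≈ 2.1250)
a(R) = 6 - 2*R/(-5 + R) (a(R) = 6 - (R + R)/(R - 5) = 6 - 2*R/(-5 + R))
(a(I) + ((-1 + 44/40) + 31))**2 = (2*(-15 + 2*(17/8))/(-5 + 17/8) + ((-1 + 44/40) + 31))**2 = (2*(-15 + 17/4)/(-23/8) + ((-1 + 44*(1/40)) + 31))**2 = (2*(-8/23)*(-43/4) + ((-1 + 11/10) + 31))**2 = (172/23 + (1/10 + 31))**2 = (172/23 + 311/10)**2 = (8873/230)**2 = 78730129/52900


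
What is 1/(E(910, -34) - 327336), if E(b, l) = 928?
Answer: -1/326408 ≈ -3.0637e-6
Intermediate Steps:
1/(E(910, -34) - 327336) = 1/(928 - 327336) = 1/(-326408) = -1/326408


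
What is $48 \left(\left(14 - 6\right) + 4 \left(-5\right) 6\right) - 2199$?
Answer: $-7575$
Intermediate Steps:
$48 \left(\left(14 - 6\right) + 4 \left(-5\right) 6\right) - 2199 = 48 \left(8 - 120\right) - 2199 = 48 \left(-112\right) - 2199 = -5376 - 2199 = -7575$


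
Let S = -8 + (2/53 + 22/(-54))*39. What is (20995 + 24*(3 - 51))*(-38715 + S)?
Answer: -366653953564/477 ≈ -7.6867e+8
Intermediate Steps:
S = -10693/477 (S = -8 + (2*(1/53) + 22*(-1/54))*39 = -8 + (2/53 - 11/27)*39 = -8 - 529/1431*39 = -8 - 6877/477 = -10693/477 ≈ -22.417)
(20995 + 24*(3 - 51))*(-38715 + S) = (20995 + 24*(3 - 51))*(-38715 - 10693/477) = (20995 + 24*(-48))*(-18477748/477) = (20995 - 1152)*(-18477748/477) = 19843*(-18477748/477) = -366653953564/477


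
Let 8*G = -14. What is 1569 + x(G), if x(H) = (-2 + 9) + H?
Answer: 6297/4 ≈ 1574.3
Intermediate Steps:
G = -7/4 (G = (⅛)*(-14) = -7/4 ≈ -1.7500)
x(H) = 7 + H
1569 + x(G) = 1569 + (7 - 7/4) = 1569 + 21/4 = 6297/4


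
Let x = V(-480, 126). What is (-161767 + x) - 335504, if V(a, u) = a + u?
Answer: -497625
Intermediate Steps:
x = -354 (x = -480 + 126 = -354)
(-161767 + x) - 335504 = (-161767 - 354) - 335504 = -162121 - 335504 = -497625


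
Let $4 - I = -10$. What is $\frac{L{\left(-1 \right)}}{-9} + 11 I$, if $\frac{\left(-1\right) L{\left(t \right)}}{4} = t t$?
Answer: $\frac{1390}{9} \approx 154.44$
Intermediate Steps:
$L{\left(t \right)} = - 4 t^{2}$ ($L{\left(t \right)} = - 4 t t = - 4 t^{2}$)
$I = 14$ ($I = 4 - -10 = 4 + 10 = 14$)
$\frac{L{\left(-1 \right)}}{-9} + 11 I = \frac{\left(-4\right) \left(-1\right)^{2}}{-9} + 11 \cdot 14 = \left(-4\right) 1 \left(- \frac{1}{9}\right) + 154 = \left(-4\right) \left(- \frac{1}{9}\right) + 154 = \frac{4}{9} + 154 = \frac{1390}{9}$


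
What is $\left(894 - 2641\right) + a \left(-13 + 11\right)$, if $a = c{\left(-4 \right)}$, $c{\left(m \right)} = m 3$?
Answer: $-1723$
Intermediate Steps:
$c{\left(m \right)} = 3 m$
$a = -12$ ($a = 3 \left(-4\right) = -12$)
$\left(894 - 2641\right) + a \left(-13 + 11\right) = \left(894 - 2641\right) - 12 \left(-13 + 11\right) = -1747 - -24 = -1747 + 24 = -1723$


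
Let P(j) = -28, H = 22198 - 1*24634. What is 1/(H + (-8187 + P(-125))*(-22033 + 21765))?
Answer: 1/2199184 ≈ 4.5471e-7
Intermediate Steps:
H = -2436 (H = 22198 - 24634 = -2436)
1/(H + (-8187 + P(-125))*(-22033 + 21765)) = 1/(-2436 + (-8187 - 28)*(-22033 + 21765)) = 1/(-2436 - 8215*(-268)) = 1/(-2436 + 2201620) = 1/2199184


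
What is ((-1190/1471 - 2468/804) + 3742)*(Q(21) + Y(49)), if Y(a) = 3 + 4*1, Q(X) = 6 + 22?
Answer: 38683892975/295671 ≈ 1.3083e+5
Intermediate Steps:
Q(X) = 28
Y(a) = 7 (Y(a) = 3 + 4 = 7)
((-1190/1471 - 2468/804) + 3742)*(Q(21) + Y(49)) = ((-1190/1471 - 2468/804) + 3742)*(28 + 7) = ((-1190*1/1471 - 2468*1/804) + 3742)*35 = ((-1190/1471 - 617/201) + 3742)*35 = (-1146797/295671 + 3742)*35 = (1105254085/295671)*35 = 38683892975/295671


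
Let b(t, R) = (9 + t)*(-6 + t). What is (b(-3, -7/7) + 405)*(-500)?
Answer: -175500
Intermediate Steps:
b(t, R) = (-6 + t)*(9 + t)
(b(-3, -7/7) + 405)*(-500) = ((-54 + (-3)² + 3*(-3)) + 405)*(-500) = ((-54 + 9 - 9) + 405)*(-500) = (-54 + 405)*(-500) = 351*(-500) = -175500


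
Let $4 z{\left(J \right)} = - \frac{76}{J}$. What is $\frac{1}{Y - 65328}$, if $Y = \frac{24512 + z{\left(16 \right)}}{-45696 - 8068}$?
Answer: $- \frac{860224}{56197105645} \approx -1.5307 \cdot 10^{-5}$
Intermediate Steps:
$z{\left(J \right)} = - \frac{19}{J}$ ($z{\left(J \right)} = \frac{\left(-76\right) \frac{1}{J}}{4} = - \frac{19}{J}$)
$Y = - \frac{392173}{860224}$ ($Y = \frac{24512 - \frac{19}{16}}{-45696 - 8068} = \frac{24512 - \frac{19}{16}}{-53764} = \left(24512 - \frac{19}{16}\right) \left(- \frac{1}{53764}\right) = \frac{392173}{16} \left(- \frac{1}{53764}\right) = - \frac{392173}{860224} \approx -0.4559$)
$\frac{1}{Y - 65328} = \frac{1}{- \frac{392173}{860224} - 65328} = \frac{1}{- \frac{56197105645}{860224}} = - \frac{860224}{56197105645}$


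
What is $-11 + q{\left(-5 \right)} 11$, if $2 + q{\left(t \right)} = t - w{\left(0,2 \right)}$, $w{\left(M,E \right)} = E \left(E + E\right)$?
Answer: $-176$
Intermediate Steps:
$w{\left(M,E \right)} = 2 E^{2}$ ($w{\left(M,E \right)} = E 2 E = 2 E^{2}$)
$q{\left(t \right)} = -10 + t$ ($q{\left(t \right)} = -2 + \left(t - 2 \cdot 2^{2}\right) = -2 + \left(t - 2 \cdot 4\right) = -2 + \left(t - 8\right) = -2 + \left(-8 + t\right) = -10 + t$)
$-11 + q{\left(-5 \right)} 11 = -11 + \left(-10 - 5\right) 11 = -11 - 165 = -176$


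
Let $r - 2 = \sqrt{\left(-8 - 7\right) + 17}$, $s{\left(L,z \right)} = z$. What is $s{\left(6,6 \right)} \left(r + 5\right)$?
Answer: $42 + 6 \sqrt{2} \approx 50.485$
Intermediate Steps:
$r = 2 + \sqrt{2}$ ($r = 2 + \sqrt{\left(-8 - 7\right) + 17} = 2 + \sqrt{-15 + 17} = 2 + \sqrt{2} \approx 3.4142$)
$s{\left(6,6 \right)} \left(r + 5\right) = 6 \left(\left(2 + \sqrt{2}\right) + 5\right) = 6 \left(7 + \sqrt{2}\right) = 42 + 6 \sqrt{2}$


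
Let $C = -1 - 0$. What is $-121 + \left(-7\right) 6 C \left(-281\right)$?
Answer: $-11923$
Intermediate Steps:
$C = -1$ ($C = -1 + 0 = -1$)
$-121 + \left(-7\right) 6 C \left(-281\right) = -121 + \left(-7\right) 6 \left(-1\right) \left(-281\right) = -121 + \left(-42\right) \left(-1\right) \left(-281\right) = -121 + 42 \left(-281\right) = -121 - 11802 = -11923$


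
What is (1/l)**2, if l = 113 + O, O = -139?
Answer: 1/676 ≈ 0.0014793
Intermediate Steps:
l = -26 (l = 113 - 139 = -26)
(1/l)**2 = (1/(-26))**2 = (-1/26)**2 = 1/676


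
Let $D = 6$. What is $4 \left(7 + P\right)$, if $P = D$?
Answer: $52$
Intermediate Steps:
$P = 6$
$4 \left(7 + P\right) = 4 \left(7 + 6\right) = 4 \cdot 13 = 52$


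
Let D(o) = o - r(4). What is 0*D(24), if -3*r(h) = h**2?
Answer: 0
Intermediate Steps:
r(h) = -h**2/3
D(o) = 16/3 + o (D(o) = o - (-1)*4**2/3 = o - (-1)*16/3 = o - 1*(-16/3) = o + 16/3 = 16/3 + o)
0*D(24) = 0*(16/3 + 24) = 0*(88/3) = 0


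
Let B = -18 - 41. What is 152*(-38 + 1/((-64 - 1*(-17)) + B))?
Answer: -306204/53 ≈ -5777.4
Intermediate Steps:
B = -59
152*(-38 + 1/((-64 - 1*(-17)) + B)) = 152*(-38 + 1/((-64 - 1*(-17)) - 59)) = 152*(-38 + 1/((-64 + 17) - 59)) = 152*(-38 + 1/(-47 - 59)) = 152*(-38 + 1/(-106)) = 152*(-38 - 1/106) = 152*(-4029/106) = -306204/53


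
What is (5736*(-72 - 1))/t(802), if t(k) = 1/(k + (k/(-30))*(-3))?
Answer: -1847009208/5 ≈ -3.6940e+8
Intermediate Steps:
t(k) = 10/(11*k) (t(k) = 1/(k + (k*(-1/30))*(-3)) = 1/(k - k/30*(-3)) = 1/(k + k/10) = 1/(11*k/10) = 10/(11*k))
(5736*(-72 - 1))/t(802) = (5736*(-72 - 1))/(((10/11)/802)) = (5736*(-73))/(((10/11)*(1/802))) = -418728/5/4411 = -418728*4411/5 = -1847009208/5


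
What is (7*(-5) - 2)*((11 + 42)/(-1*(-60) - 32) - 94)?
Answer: 95423/28 ≈ 3408.0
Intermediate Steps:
(7*(-5) - 2)*((11 + 42)/(-1*(-60) - 32) - 94) = (-35 - 2)*(53/(60 - 32) - 94) = -37*(53/28 - 94) = -37*(-2579/28) = 95423/28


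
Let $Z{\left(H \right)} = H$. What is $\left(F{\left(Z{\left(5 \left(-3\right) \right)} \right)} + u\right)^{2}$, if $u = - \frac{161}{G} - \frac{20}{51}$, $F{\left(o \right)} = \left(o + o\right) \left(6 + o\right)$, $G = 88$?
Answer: $\frac{1444296800521}{20142144} \approx 71705.0$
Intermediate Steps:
$F{\left(o \right)} = 2 o \left(6 + o\right)$
$u = - \frac{9971}{4488}$ ($u = - \frac{161}{88} - \frac{20}{51} = - \frac{9971}{4488} \approx -2.2217$)
$\left(F{\left(Z{\left(5 \left(-3\right) \right)} \right)} + u\right)^{2} = \left(2 \cdot 5 \left(-3\right) \left(6 + 5 \left(-3\right)\right) - \frac{9971}{4488}\right)^{2} = \left(2 \left(-15\right) \left(6 - 15\right) - \frac{9971}{4488}\right)^{2} = \left(2 \left(-15\right) \left(-9\right) - \frac{9971}{4488}\right)^{2} = \left(270 - \frac{9971}{4488}\right)^{2} = \left(\frac{1201789}{4488}\right)^{2} = \frac{1444296800521}{20142144}$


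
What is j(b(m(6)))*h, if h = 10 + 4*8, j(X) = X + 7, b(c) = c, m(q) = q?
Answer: 546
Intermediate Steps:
j(X) = 7 + X
h = 42 (h = 10 + 32 = 42)
j(b(m(6)))*h = (7 + 6)*42 = 13*42 = 546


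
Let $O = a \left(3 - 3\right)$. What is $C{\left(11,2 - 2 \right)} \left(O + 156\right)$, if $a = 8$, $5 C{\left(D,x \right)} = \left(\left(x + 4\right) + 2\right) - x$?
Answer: $\frac{936}{5} \approx 187.2$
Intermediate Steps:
$C{\left(D,x \right)} = \frac{6}{5}$ ($C{\left(D,x \right)} = \frac{\left(\left(x + 4\right) + 2\right) - x}{5} = \frac{\left(\left(4 + x\right) + 2\right) - x}{5} = \frac{\left(6 + x\right) - x}{5} = \frac{1}{5} \cdot 6 = \frac{6}{5}$)
$O = 0$ ($O = 8 \left(3 - 3\right) = 8 \cdot 0 = 0$)
$C{\left(11,2 - 2 \right)} \left(O + 156\right) = \frac{6 \left(0 + 156\right)}{5} = \frac{6}{5} \cdot 156 = \frac{936}{5}$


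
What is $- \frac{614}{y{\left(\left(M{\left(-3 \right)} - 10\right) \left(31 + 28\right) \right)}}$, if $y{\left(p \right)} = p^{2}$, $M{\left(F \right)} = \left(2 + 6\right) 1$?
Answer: $- \frac{307}{6962} \approx -0.044097$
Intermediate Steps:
$M{\left(F \right)} = 8$ ($M{\left(F \right)} = 8 \cdot 1 = 8$)
$- \frac{614}{y{\left(\left(M{\left(-3 \right)} - 10\right) \left(31 + 28\right) \right)}} = - \frac{614}{\left(\left(8 - 10\right) \left(31 + 28\right)\right)^{2}} = - \frac{614}{\left(\left(-2\right) 59\right)^{2}} = - \frac{614}{\left(-118\right)^{2}} = - \frac{614}{13924} = \left(-614\right) \frac{1}{13924} = - \frac{307}{6962}$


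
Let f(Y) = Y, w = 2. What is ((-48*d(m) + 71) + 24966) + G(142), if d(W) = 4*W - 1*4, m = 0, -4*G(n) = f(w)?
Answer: 50457/2 ≈ 25229.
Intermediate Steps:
G(n) = -½ (G(n) = -¼*2 = -½)
d(W) = -4 + 4*W (d(W) = 4*W - 4 = -4 + 4*W)
((-48*d(m) + 71) + 24966) + G(142) = ((-48*(-4 + 4*0) + 71) + 24966) - ½ = ((-48*(-4 + 0) + 71) + 24966) - ½ = ((-48*(-4) + 71) + 24966) - ½ = ((192 + 71) + 24966) - ½ = (263 + 24966) - ½ = 25229 - ½ = 50457/2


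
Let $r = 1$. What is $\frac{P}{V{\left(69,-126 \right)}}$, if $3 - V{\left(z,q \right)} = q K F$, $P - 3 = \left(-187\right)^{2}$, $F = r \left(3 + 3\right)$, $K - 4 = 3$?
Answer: $\frac{34972}{5295} \approx 6.6047$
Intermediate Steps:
$K = 7$ ($K = 4 + 3 = 7$)
$F = 6$ ($F = 1 \left(3 + 3\right) = 1 \cdot 6 = 6$)
$P = 34972$ ($P = 3 + \left(-187\right)^{2} = 3 + 34969 = 34972$)
$V{\left(z,q \right)} = 3 - 42 q$ ($V{\left(z,q \right)} = 3 - q 7 \cdot 6 = 3 - 7 q 6 = 3 - 42 q$)
$\frac{P}{V{\left(69,-126 \right)}} = \frac{34972}{3 - -5292} = \frac{34972}{3 + 5292} = \frac{34972}{5295}$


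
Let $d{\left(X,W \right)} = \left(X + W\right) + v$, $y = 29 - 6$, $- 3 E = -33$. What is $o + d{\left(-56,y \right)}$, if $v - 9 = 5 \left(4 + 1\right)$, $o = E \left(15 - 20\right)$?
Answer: $-54$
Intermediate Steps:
$E = 11$ ($E = \left(- \frac{1}{3}\right) \left(-33\right) = 11$)
$y = 23$ ($y = 29 - 6 = 23$)
$o = -55$ ($o = 11 \left(15 - 20\right) = 11 \left(-5\right) = -55$)
$v = 34$ ($v = 9 + 5 \left(4 + 1\right) = 9 + 5 \cdot 5 = 9 + 25 = 34$)
$d{\left(X,W \right)} = 34 + W + X$ ($d{\left(X,W \right)} = \left(X + W\right) + 34 = \left(W + X\right) + 34 = 34 + W + X$)
$o + d{\left(-56,y \right)} = -55 + \left(34 + 23 - 56\right) = -55 + 1 = -54$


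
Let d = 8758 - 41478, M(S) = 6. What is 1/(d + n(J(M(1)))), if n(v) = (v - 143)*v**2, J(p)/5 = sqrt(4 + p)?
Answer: -6847/467251590 - 25*sqrt(10)/93450318 ≈ -1.5500e-5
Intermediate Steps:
J(p) = 5*sqrt(4 + p)
n(v) = v**2*(-143 + v) (n(v) = (-143 + v)*v**2 = v**2*(-143 + v))
d = -32720
1/(d + n(J(M(1)))) = 1/(-32720 + (5*sqrt(4 + 6))**2*(-143 + 5*sqrt(4 + 6))) = 1/(-32720 + (5*sqrt(10))**2*(-143 + 5*sqrt(10))) = 1/(-32720 + 250*(-143 + 5*sqrt(10))) = 1/(-32720 + (-35750 + 1250*sqrt(10))) = 1/(-68470 + 1250*sqrt(10))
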